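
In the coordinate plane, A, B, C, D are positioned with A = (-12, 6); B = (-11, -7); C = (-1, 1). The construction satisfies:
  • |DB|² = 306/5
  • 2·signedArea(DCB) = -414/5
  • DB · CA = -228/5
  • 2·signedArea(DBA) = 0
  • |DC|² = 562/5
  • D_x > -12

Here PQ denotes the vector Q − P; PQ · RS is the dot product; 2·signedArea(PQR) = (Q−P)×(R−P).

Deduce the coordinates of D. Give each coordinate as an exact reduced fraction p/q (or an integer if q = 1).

D = (-58/5, 4/5)

1. D_x = -58/5  [2·signedArea(DBA) = 0 ∩ 2·signedArea(DCB) = -414/5]
2. D_y = 4/5  [2·signedArea(DBA) = 0 ∩ 2·signedArea(DCB) = -414/5]
   → D = (-58/5, 4/5)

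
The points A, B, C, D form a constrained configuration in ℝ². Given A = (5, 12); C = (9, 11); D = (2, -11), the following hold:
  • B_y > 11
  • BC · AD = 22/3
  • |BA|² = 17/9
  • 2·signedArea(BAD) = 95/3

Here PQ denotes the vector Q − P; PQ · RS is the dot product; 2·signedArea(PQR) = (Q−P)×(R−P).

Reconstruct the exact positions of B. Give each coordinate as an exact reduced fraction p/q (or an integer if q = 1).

B = (19/3, 35/3)

1. B_x = 19/3  [BC · AD = 22/3 ∩ 2·signedArea(BAD) = 95/3]
2. B_y = 35/3  [BC · AD = 22/3 ∩ 2·signedArea(BAD) = 95/3]
   → B = (19/3, 35/3)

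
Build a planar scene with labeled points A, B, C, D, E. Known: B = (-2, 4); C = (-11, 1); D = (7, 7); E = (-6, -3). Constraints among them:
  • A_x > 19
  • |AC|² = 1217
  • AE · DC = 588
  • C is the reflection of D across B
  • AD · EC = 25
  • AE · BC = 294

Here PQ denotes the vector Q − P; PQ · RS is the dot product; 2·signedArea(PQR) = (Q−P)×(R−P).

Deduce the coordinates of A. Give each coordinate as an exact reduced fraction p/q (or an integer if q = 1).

A = (20, 17)

1. A_x = 20  [AD · EC = 25 ∩ AE · BC = 294]
2. A_y = 17  [AD · EC = 25 ∩ AE · BC = 294]
   → A = (20, 17)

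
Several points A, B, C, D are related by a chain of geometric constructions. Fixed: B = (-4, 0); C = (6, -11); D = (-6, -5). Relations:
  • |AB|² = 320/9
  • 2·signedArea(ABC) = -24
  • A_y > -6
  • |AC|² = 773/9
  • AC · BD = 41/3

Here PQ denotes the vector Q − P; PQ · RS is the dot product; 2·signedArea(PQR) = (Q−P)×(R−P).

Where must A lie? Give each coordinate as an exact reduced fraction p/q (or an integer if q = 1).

A = (-4/3, -16/3)

1. A_x = -4/3  [AC · BD = 41/3 ∩ 2·signedArea(ABC) = -24]
2. A_y = -16/3  [AC · BD = 41/3 ∩ 2·signedArea(ABC) = -24]
   → A = (-4/3, -16/3)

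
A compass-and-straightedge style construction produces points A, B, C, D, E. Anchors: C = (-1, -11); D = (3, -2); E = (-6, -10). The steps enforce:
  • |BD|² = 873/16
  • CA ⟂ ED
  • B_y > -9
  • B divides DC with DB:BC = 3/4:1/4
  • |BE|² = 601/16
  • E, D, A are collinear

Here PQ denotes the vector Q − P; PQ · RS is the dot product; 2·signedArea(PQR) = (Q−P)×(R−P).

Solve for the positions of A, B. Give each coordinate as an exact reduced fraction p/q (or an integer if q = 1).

1. A_x = -537/145  [E, D, A are collinear ∩ CA ⟂ ED]
2. A_y = -1154/145  [E, D, A are collinear ∩ CA ⟂ ED]
   → A = (-537/145, -1154/145)
3. B_x = 0  [B divides DC with DB:BC = 3/4:1/4]
4. B_y = -35/4  [B divides DC with DB:BC = 3/4:1/4]
   → B = (0, -35/4)

A = (-537/145, -1154/145)
B = (0, -35/4)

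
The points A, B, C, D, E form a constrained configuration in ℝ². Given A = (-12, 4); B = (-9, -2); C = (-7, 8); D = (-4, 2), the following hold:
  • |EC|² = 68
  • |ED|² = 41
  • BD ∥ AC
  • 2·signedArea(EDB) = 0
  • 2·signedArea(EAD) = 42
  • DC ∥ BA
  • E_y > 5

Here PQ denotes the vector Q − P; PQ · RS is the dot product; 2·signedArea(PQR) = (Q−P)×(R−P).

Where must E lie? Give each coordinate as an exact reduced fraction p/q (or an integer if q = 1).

E = (1, 6)

1. E_x = 1  [2·signedArea(EDB) = 0 ∩ 2·signedArea(EAD) = 42]
2. E_y = 6  [2·signedArea(EDB) = 0 ∩ 2·signedArea(EAD) = 42]
   → E = (1, 6)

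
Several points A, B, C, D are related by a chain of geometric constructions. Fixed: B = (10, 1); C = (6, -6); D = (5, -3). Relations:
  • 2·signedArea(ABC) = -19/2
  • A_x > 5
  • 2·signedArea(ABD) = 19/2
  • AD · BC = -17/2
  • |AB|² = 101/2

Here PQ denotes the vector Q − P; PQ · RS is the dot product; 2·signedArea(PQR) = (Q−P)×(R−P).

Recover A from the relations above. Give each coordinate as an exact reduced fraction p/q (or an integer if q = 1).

A = (11/2, -9/2)

1. A_x = 11/2  [AD · BC = -17/2 ∩ 2·signedArea(ABD) = 19/2]
2. A_y = -9/2  [AD · BC = -17/2 ∩ 2·signedArea(ABD) = 19/2]
   → A = (11/2, -9/2)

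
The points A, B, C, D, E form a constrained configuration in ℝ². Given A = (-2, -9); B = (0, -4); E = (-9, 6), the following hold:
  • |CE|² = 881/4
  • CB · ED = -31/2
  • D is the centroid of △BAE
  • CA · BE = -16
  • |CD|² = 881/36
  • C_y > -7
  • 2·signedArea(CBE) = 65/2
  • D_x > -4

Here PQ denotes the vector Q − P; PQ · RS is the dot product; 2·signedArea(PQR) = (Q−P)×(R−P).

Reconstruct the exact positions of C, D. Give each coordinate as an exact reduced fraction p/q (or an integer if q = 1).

1. C_x = -1  [2·signedArea(CBE) = 65/2 ∩ CA · BE = -16]
2. C_y = -13/2  [2·signedArea(CBE) = 65/2 ∩ CA · BE = -16]
   → C = (-1, -13/2)
3. D_x = -11/3  [D is the centroid of △BAE]
4. D_y = -7/3  [D is the centroid of △BAE]
   → D = (-11/3, -7/3)

C = (-1, -13/2)
D = (-11/3, -7/3)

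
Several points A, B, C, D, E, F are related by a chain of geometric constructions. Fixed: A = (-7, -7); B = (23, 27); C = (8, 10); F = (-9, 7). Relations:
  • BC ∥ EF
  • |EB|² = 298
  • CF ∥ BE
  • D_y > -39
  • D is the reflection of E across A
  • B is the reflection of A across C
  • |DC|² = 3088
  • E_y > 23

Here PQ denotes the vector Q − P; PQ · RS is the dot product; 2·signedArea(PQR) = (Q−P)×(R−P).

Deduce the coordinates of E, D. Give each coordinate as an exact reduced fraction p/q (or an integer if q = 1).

D = (-20, -38)
E = (6, 24)

1. E_x = 6  [BC ∥ EF ∩ CF ∥ BE]
2. E_y = 24  [BC ∥ EF ∩ CF ∥ BE]
   → E = (6, 24)
3. D_x = -20  [D is the reflection of E across A]
4. D_y = -38  [D is the reflection of E across A]
   → D = (-20, -38)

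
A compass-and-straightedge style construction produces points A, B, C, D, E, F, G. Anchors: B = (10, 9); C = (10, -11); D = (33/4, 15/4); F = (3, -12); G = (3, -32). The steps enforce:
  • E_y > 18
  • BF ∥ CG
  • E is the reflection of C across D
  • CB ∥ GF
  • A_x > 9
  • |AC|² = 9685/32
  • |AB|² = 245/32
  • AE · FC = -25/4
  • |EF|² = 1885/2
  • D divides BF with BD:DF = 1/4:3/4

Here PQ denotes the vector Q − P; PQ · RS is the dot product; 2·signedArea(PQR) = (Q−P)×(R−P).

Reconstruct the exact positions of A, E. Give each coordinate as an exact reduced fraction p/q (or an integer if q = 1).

A = (73/8, 51/8)
E = (13/2, 37/2)

1. E_x = 13/2  [E is the reflection of C across D]
2. E_y = 37/2  [E is the reflection of C across D]
   → E = (13/2, 37/2)
3. A_x = 73/8  [line -7·x + -1·y + 281/4 = 0 ∩ |AB|² = 245/32]
4. A_y = 51/8  [line -7·x + -1·y + 281/4 = 0 ∩ |AB|² = 245/32]
   → A = (73/8, 51/8)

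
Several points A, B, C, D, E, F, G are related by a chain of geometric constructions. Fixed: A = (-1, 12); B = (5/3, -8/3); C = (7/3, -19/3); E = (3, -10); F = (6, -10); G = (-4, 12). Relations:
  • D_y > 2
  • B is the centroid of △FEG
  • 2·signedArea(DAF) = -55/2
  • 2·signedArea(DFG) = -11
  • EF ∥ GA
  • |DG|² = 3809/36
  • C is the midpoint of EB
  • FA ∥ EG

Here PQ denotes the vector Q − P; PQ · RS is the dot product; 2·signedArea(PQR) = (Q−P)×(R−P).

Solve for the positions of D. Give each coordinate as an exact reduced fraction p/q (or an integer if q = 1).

1. D_x = 2/3  [2·signedArea(DAF) = -55/2 ∩ 2·signedArea(DFG) = -11]
2. D_y = 17/6  [2·signedArea(DAF) = -55/2 ∩ 2·signedArea(DFG) = -11]
   → D = (2/3, 17/6)

D = (2/3, 17/6)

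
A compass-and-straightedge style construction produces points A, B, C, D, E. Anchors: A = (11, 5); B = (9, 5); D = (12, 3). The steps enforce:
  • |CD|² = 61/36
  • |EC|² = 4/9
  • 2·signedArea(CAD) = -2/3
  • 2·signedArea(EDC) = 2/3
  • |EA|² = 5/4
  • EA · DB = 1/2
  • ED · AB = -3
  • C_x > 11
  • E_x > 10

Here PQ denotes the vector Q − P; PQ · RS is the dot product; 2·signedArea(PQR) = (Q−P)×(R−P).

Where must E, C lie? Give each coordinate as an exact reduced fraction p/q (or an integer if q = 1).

C = (67/6, 4)
E = (21/2, 4)

1. E_x = 21/2  [EA · DB = 1/2 ∩ ED · AB = -3]
2. E_y = 4  [EA · DB = 1/2 ∩ ED · AB = -3]
   → E = (21/2, 4)
3. C_x = 67/6  [2·signedArea(CAD) = -2/3 ∩ 2·signedArea(EDC) = 2/3]
4. C_y = 4  [2·signedArea(CAD) = -2/3 ∩ 2·signedArea(EDC) = 2/3]
   → C = (67/6, 4)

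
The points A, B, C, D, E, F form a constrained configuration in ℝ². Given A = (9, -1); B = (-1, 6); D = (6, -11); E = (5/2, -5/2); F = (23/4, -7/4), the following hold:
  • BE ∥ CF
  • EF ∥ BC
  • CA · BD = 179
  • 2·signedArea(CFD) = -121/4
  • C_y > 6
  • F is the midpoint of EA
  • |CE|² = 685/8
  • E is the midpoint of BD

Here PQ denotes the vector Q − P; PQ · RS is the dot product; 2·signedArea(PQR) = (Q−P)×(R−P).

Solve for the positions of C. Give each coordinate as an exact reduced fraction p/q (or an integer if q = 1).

C = (9/4, 27/4)

1. C_x = 9/4  [BE ∥ CF ∩ EF ∥ BC]
2. C_y = 27/4  [BE ∥ CF ∩ EF ∥ BC]
   → C = (9/4, 27/4)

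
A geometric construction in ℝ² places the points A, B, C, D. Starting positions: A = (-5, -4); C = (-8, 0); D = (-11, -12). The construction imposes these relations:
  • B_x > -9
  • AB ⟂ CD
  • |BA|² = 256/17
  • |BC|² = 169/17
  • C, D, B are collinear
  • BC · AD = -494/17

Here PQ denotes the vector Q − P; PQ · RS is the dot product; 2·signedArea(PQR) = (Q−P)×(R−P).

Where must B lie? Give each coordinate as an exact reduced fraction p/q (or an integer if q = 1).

B = (-149/17, -52/17)

1. B_x = -149/17  [C, D, B are collinear ∩ AB ⟂ CD]
2. B_y = -52/17  [C, D, B are collinear ∩ AB ⟂ CD]
   → B = (-149/17, -52/17)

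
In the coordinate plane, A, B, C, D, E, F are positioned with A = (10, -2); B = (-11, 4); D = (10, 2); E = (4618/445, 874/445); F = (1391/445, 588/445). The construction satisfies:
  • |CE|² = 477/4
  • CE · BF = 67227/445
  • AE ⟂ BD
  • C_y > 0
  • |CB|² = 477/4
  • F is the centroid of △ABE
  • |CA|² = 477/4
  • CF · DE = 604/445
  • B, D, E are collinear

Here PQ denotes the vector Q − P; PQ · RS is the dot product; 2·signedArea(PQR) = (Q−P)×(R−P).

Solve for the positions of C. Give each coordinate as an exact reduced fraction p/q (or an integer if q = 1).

C = (-1/2, 1)

1. C_x = -1/2  [CE · BF = 67227/445 ∩ CF · DE = 604/445]
2. C_y = 1  [CE · BF = 67227/445 ∩ CF · DE = 604/445]
   → C = (-1/2, 1)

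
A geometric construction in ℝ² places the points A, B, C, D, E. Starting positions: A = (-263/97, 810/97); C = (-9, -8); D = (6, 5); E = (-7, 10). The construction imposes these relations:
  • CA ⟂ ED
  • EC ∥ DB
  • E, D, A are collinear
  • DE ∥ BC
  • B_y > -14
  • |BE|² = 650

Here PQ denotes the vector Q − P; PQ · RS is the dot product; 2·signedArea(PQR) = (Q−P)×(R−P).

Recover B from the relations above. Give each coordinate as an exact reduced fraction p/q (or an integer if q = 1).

B = (4, -13)

1. B_x = 4  [DE ∥ BC ∩ EC ∥ DB]
2. B_y = -13  [DE ∥ BC ∩ EC ∥ DB]
   → B = (4, -13)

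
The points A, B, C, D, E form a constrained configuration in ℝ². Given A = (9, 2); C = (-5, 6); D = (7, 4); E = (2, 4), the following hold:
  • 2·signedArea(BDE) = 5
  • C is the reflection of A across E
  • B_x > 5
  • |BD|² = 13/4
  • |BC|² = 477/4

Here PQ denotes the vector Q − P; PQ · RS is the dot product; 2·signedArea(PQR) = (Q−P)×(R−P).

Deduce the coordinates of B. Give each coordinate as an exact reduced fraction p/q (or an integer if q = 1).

1. B_y = 3  [2·signedArea(BDE) = 5]
2. B_x = 11/2  [|BC|² = 477/4]
   → B = (11/2, 3)

B = (11/2, 3)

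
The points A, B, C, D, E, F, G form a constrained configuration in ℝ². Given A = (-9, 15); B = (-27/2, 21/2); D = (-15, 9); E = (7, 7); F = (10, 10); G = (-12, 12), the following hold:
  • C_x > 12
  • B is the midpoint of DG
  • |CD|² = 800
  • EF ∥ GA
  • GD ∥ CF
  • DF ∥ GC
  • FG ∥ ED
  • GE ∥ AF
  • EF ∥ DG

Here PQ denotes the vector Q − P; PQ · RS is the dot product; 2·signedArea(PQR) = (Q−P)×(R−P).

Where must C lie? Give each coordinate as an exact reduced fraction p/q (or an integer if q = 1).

1. C_x = 13  [GD ∥ CF ∩ DF ∥ GC]
2. C_y = 13  [GD ∥ CF ∩ DF ∥ GC]
   → C = (13, 13)

C = (13, 13)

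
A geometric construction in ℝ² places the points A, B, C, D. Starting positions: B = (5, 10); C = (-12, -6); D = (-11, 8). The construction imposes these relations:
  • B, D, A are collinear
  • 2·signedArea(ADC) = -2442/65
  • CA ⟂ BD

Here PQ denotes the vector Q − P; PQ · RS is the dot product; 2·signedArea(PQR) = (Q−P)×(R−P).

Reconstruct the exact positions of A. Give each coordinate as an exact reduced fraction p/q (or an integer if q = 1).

A = (-891/65, 498/65)

1. A_x = -891/65  [B, D, A are collinear ∩ CA ⟂ BD]
2. A_y = 498/65  [B, D, A are collinear ∩ CA ⟂ BD]
   → A = (-891/65, 498/65)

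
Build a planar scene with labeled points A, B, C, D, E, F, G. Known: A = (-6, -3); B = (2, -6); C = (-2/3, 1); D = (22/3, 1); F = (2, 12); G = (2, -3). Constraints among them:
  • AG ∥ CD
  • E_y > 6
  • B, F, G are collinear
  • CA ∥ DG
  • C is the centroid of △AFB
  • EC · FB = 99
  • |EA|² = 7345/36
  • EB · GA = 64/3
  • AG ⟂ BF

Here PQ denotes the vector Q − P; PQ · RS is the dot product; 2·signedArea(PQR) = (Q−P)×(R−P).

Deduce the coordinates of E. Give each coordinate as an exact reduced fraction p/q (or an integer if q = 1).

1. E_x = 14/3  [EC · FB = 99 ∩ EB · GA = 64/3]
2. E_y = 13/2  [EC · FB = 99 ∩ EB · GA = 64/3]
   → E = (14/3, 13/2)

E = (14/3, 13/2)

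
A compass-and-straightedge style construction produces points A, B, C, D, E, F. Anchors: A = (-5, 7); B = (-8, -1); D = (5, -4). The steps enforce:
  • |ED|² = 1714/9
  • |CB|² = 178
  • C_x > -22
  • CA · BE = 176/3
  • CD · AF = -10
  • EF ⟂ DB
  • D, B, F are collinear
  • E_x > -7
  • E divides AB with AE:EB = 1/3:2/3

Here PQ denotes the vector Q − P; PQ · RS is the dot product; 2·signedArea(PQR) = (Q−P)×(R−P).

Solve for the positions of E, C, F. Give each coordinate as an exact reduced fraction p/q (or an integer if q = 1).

C = (-21, 2)
E = (-6, 13/3)
F = (-647/89, -104/89)

1. E_x = -6  [E divides AB with AE:EB = 1/3:2/3]
2. E_y = 13/3  [E divides AB with AE:EB = 1/3:2/3]
   → E = (-6, 13/3)
3. F_x = -647/89  [D, B, F are collinear ∩ EF ⟂ DB]
4. F_y = -104/89  [D, B, F are collinear ∩ EF ⟂ DB]
   → F = (-647/89, -104/89)
5. C_x = -21  [CD · AF = -10 ∩ CA · BE = 176/3]
6. C_y = 2  [CD · AF = -10 ∩ CA · BE = 176/3]
   → C = (-21, 2)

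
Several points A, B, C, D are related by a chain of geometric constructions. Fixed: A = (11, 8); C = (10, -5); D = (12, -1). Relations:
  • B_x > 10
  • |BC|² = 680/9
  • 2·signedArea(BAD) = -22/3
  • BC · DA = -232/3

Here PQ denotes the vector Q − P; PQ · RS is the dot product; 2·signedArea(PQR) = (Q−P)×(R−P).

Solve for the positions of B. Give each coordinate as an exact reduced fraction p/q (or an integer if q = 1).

1. B_x = 32/3  [BC · DA = -232/3 ∩ 2·signedArea(BAD) = -22/3]
2. B_y = 11/3  [BC · DA = -232/3 ∩ 2·signedArea(BAD) = -22/3]
   → B = (32/3, 11/3)

B = (32/3, 11/3)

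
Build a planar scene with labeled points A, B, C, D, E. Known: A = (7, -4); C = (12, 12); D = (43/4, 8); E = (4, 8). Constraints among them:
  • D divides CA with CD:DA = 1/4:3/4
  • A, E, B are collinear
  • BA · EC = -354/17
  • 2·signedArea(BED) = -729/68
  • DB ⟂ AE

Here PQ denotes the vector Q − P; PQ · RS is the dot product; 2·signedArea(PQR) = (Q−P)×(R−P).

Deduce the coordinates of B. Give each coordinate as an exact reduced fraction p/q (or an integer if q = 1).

1. B_x = 299/68  [A, E, B are collinear ∩ DB ⟂ AE]
2. B_y = 109/17  [A, E, B are collinear ∩ DB ⟂ AE]
   → B = (299/68, 109/17)

B = (299/68, 109/17)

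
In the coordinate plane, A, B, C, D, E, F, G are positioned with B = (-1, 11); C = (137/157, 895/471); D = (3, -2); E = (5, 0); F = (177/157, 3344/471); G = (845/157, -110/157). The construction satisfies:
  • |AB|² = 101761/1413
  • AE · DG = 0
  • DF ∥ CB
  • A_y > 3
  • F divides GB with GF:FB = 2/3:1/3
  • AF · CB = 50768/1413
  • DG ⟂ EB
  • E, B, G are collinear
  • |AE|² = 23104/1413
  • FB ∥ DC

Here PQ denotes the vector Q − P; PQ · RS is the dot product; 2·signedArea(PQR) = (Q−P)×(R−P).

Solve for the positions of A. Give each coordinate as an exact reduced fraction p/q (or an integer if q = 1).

A = (481/157, 1672/471)

1. A_x = 481/157  [AE · DG = 0 ∩ AF · CB = 50768/1413]
2. A_y = 1672/471  [AE · DG = 0 ∩ AF · CB = 50768/1413]
   → A = (481/157, 1672/471)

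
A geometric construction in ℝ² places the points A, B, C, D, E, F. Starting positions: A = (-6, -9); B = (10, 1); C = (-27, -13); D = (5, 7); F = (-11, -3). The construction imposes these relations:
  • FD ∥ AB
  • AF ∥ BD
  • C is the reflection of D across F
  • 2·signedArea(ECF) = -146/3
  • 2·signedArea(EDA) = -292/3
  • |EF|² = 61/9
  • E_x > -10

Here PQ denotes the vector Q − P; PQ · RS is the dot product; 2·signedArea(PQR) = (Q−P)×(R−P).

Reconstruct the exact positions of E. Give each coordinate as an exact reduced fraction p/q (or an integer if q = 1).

E = (-28/3, -5)

1. E_x = -28/3  [2·signedArea(ECF) = -146/3 ∩ 2·signedArea(EDA) = -292/3]
2. E_y = -5  [2·signedArea(ECF) = -146/3 ∩ 2·signedArea(EDA) = -292/3]
   → E = (-28/3, -5)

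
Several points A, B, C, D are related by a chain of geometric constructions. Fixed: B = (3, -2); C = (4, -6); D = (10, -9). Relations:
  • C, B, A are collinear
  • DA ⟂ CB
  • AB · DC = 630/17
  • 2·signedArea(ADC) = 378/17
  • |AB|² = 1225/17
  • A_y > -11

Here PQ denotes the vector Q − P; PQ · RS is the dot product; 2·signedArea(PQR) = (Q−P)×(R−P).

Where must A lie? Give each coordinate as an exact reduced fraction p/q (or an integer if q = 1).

A = (86/17, -174/17)

1. A_x = 86/17  [C, B, A are collinear ∩ DA ⟂ CB]
2. A_y = -174/17  [C, B, A are collinear ∩ DA ⟂ CB]
   → A = (86/17, -174/17)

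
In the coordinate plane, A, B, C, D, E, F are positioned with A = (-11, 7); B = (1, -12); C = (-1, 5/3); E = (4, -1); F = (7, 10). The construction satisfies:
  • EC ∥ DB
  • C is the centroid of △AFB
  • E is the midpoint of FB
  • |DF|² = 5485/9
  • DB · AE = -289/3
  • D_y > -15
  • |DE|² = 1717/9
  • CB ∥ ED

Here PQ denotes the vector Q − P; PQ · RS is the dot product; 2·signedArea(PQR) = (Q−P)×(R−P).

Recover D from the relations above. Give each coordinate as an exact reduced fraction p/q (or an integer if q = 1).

D = (6, -44/3)

1. D_x = 6  [EC ∥ DB ∩ CB ∥ ED]
2. D_y = -44/3  [EC ∥ DB ∩ CB ∥ ED]
   → D = (6, -44/3)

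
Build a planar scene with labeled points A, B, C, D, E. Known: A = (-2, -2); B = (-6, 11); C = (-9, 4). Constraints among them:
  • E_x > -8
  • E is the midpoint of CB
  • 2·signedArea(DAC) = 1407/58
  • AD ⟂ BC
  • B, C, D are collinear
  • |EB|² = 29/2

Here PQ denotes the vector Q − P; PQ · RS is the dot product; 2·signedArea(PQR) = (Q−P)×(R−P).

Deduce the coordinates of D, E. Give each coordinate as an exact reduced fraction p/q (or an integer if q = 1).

1. D_x = -585/58  [B, C, D are collinear ∩ AD ⟂ BC]
2. D_y = 85/58  [B, C, D are collinear ∩ AD ⟂ BC]
   → D = (-585/58, 85/58)
3. E_x = -15/2  [E is the midpoint of CB]
4. E_y = 15/2  [E is the midpoint of CB]
   → E = (-15/2, 15/2)

D = (-585/58, 85/58)
E = (-15/2, 15/2)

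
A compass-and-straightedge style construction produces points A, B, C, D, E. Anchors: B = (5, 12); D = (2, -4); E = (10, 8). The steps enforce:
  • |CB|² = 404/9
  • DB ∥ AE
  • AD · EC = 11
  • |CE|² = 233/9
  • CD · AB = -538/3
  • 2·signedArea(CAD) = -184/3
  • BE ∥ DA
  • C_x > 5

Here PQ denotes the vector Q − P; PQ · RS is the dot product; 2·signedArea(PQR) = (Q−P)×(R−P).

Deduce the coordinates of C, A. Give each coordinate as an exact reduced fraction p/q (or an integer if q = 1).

A = (7, -8)
C = (17/3, 16/3)

1. A_x = 7  [DB ∥ AE ∩ BE ∥ DA]
2. A_y = -8  [DB ∥ AE ∩ BE ∥ DA]
   → A = (7, -8)
3. C_x = 17/3  [CD · AB = -538/3 ∩ AD · EC = 11]
4. C_y = 16/3  [CD · AB = -538/3 ∩ AD · EC = 11]
   → C = (17/3, 16/3)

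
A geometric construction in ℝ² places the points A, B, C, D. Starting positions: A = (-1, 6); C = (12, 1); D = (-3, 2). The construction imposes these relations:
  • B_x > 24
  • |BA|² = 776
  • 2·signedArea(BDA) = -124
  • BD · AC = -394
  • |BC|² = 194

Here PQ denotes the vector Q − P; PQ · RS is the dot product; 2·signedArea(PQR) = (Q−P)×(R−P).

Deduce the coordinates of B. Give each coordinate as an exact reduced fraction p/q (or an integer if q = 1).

1. B_x = 25  [2·signedArea(BDA) = -124 ∩ BD · AC = -394]
2. B_y = -4  [2·signedArea(BDA) = -124 ∩ BD · AC = -394]
   → B = (25, -4)

B = (25, -4)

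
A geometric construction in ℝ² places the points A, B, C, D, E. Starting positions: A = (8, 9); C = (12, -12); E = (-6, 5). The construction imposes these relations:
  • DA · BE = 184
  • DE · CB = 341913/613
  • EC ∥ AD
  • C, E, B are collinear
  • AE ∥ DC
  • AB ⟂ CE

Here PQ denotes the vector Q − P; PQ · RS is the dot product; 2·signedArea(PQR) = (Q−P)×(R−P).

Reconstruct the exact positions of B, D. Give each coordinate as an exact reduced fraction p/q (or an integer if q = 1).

1. B_x = -366/613  [C, E, B are collinear ∩ AB ⟂ CE]
2. B_y = -63/613  [C, E, B are collinear ∩ AB ⟂ CE]
   → B = (-366/613, -63/613)
3. D_x = 26  [AE ∥ DC ∩ EC ∥ AD]
4. D_y = -8  [AE ∥ DC ∩ EC ∥ AD]
   → D = (26, -8)

B = (-366/613, -63/613)
D = (26, -8)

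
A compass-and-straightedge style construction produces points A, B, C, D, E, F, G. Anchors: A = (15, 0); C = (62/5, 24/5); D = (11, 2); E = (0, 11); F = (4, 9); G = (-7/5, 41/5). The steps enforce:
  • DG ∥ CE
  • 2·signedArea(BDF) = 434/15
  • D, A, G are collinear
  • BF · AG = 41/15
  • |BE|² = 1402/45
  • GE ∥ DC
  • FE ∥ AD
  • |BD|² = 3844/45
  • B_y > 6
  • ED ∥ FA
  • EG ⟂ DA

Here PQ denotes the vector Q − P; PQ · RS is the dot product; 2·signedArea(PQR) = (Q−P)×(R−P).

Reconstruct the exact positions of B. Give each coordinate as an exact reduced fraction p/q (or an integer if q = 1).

B = (41/15, 92/15)

1. B_x = 41/15  [BF · AG = 41/15 ∩ 2·signedArea(BDF) = 434/15]
2. B_y = 92/15  [BF · AG = 41/15 ∩ 2·signedArea(BDF) = 434/15]
   → B = (41/15, 92/15)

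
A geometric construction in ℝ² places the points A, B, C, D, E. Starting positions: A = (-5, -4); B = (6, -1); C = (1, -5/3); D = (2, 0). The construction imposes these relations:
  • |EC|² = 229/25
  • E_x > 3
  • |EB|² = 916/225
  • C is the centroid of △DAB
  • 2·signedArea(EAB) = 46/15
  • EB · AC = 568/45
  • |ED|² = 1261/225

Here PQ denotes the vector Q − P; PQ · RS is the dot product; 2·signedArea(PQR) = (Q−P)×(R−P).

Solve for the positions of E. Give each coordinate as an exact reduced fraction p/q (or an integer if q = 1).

1. E_x = 4  [EB · AC = 568/45 ∩ 2·signedArea(EAB) = 46/15]
2. E_y = -19/15  [EB · AC = 568/45 ∩ 2·signedArea(EAB) = 46/15]
   → E = (4, -19/15)

E = (4, -19/15)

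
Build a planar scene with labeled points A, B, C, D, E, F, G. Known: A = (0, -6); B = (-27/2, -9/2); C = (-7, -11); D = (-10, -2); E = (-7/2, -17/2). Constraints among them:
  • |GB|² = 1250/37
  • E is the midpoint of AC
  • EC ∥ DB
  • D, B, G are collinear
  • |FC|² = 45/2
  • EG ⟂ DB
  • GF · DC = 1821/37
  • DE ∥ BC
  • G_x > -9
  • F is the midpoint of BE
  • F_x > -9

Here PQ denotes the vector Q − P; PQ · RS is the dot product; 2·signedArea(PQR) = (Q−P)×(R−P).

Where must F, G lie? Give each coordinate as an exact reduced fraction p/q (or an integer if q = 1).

F = (-17/2, -13/2)
G = (-649/74, -83/74)

1. F_x = -17/2  [F is the midpoint of BE]
2. F_y = -13/2  [F is the midpoint of BE]
   → F = (-17/2, -13/2)
3. G_x = -649/74  [D, B, G are collinear ∩ EG ⟂ DB]
4. G_y = -83/74  [D, B, G are collinear ∩ EG ⟂ DB]
   → G = (-649/74, -83/74)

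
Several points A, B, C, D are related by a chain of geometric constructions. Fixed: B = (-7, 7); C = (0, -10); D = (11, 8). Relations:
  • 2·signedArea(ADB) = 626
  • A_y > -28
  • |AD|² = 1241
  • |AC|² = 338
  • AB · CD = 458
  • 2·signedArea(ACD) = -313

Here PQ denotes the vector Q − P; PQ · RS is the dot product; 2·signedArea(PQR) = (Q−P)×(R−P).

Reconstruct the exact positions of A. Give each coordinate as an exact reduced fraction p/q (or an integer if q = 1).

A = (7, -27)

1. A_x = 7  [AB · CD = 458 ∩ 2·signedArea(ACD) = -313]
2. A_y = -27  [AB · CD = 458 ∩ 2·signedArea(ACD) = -313]
   → A = (7, -27)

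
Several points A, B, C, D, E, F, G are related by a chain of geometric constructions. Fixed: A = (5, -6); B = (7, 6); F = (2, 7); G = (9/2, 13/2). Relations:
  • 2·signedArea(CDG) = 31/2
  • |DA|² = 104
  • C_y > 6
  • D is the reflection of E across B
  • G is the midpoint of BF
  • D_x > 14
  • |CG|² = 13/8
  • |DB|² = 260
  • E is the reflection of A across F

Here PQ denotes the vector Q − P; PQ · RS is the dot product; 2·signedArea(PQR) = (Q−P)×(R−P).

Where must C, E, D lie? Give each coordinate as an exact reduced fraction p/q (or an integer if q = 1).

1. E_x = -1  [E is the reflection of A across F]
2. E_y = 20  [E is the reflection of A across F]
   → E = (-1, 20)
3. D_x = 15  [D is the reflection of E across B]
4. D_y = -8  [D is the reflection of E across B]
   → D = (15, -8)
5. C_x = 13/4  [line -29/2·x + -21/2·y + 118 = 0 ∩ |CG|² = 13/8]
6. C_y = 27/4  [line -29/2·x + -21/2·y + 118 = 0 ∩ |CG|² = 13/8]
   → C = (13/4, 27/4)

C = (13/4, 27/4)
D = (15, -8)
E = (-1, 20)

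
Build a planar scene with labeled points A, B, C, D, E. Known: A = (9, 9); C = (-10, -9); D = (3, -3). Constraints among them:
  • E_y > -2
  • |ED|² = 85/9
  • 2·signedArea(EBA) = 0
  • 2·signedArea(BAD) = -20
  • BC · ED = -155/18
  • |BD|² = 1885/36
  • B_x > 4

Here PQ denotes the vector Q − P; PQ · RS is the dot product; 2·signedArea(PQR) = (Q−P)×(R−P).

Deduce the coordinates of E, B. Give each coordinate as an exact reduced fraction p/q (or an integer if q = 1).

B = (29/6, 4)
E = (2/3, -1)

1. B_x = 29/6  [line 12·x + -6·y + -34 = 0 ∩ |BD|² = 1885/36]
2. B_y = 4  [line 12·x + -6·y + -34 = 0 ∩ |BD|² = 1885/36]
   → B = (29/6, 4)
3. E_x = 2/3  [2·signedArea(EBA) = 0 ∩ BC · ED = -155/18]
4. E_y = -1  [2·signedArea(EBA) = 0 ∩ BC · ED = -155/18]
   → E = (2/3, -1)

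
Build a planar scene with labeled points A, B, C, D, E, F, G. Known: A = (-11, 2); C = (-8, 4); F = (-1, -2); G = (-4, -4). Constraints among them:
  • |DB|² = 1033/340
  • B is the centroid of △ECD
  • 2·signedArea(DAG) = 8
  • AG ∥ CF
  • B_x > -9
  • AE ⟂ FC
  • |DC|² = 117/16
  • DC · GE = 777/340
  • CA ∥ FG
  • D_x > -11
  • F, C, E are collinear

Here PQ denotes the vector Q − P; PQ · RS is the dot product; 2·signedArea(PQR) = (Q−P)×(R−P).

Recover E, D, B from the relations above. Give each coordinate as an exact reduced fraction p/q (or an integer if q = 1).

B = (-3059/340, 631/170)
D = (-41/4, 5/2)
E = (-743/85, 394/85)

1. E_x = -743/85  [F, C, E are collinear ∩ AE ⟂ FC]
2. E_y = 394/85  [F, C, E are collinear ∩ AE ⟂ FC]
   → E = (-743/85, 394/85)
3. D_x = -41/4  [2·signedArea(DAG) = 8 ∩ DC · GE = 777/340]
4. D_y = 5/2  [2·signedArea(DAG) = 8 ∩ DC · GE = 777/340]
   → D = (-41/4, 5/2)
5. B_x = -3059/340  [B is the centroid of △ECD]
6. B_y = 631/170  [B is the centroid of △ECD]
   → B = (-3059/340, 631/170)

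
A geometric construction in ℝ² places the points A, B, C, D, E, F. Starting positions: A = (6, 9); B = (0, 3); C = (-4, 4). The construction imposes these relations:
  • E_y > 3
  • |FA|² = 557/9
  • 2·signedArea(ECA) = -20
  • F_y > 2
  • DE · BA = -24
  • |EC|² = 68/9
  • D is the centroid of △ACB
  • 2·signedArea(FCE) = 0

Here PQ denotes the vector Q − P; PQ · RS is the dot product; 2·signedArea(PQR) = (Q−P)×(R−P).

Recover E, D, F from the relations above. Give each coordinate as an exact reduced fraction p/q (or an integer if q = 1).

1. E_x = -4/3  [line -5·x + 10·y + -40 = 0 ∩ |EC|² = 68/9]
2. E_y = 10/3  [line -5·x + 10·y + -40 = 0 ∩ |EC|² = 68/9]
   → E = (-4/3, 10/3)
3. D_x = 2/3  [D is the centroid of △ACB]
4. D_y = 16/3  [D is the centroid of △ACB]
   → D = (2/3, 16/3)
5. F_x = 4/3  [line 2/3·x + 8/3·y + -8 = 0 ∩ |FA|² = 557/9]
6. F_y = 8/3  [line 2/3·x + 8/3·y + -8 = 0 ∩ |FA|² = 557/9]
   → F = (4/3, 8/3)

D = (2/3, 16/3)
E = (-4/3, 10/3)
F = (4/3, 8/3)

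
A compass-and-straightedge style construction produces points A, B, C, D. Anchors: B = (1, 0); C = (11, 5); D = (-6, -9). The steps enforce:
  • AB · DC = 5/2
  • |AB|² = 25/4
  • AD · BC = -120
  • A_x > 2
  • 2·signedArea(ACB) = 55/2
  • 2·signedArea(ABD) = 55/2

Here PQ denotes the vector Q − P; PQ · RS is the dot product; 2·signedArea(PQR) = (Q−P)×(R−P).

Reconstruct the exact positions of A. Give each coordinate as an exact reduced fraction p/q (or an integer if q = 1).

A = (5/2, -2)

1. A_x = 5/2  [AB · DC = 5/2 ∩ 2·signedArea(ABD) = 55/2]
2. A_y = -2  [AB · DC = 5/2 ∩ 2·signedArea(ABD) = 55/2]
   → A = (5/2, -2)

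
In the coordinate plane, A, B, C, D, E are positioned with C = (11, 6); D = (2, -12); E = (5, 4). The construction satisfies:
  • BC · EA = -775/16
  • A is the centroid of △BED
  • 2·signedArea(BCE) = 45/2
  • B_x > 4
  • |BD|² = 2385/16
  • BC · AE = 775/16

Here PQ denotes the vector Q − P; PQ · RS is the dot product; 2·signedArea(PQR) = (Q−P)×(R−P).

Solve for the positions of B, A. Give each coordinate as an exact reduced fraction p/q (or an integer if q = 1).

1. B_x = 17/4  [line 2·x + -6·y + -17/2 = 0 ∩ |BD|² = 2385/16]
2. B_y = 0  [line 2·x + -6·y + -17/2 = 0 ∩ |BD|² = 2385/16]
   → B = (17/4, 0)
3. A_x = 15/4  [BC · AE = 775/16 ∩ A is the centroid of △BED]
4. A_y = -8/3  [BC · AE = 775/16 ∩ A is the centroid of △BED]
   → A = (15/4, -8/3)

A = (15/4, -8/3)
B = (17/4, 0)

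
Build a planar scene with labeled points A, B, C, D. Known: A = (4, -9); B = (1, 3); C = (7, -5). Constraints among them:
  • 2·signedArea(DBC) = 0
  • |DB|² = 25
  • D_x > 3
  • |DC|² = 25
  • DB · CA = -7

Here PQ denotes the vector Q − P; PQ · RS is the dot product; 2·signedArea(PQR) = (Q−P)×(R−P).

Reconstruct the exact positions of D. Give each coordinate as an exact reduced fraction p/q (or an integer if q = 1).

D = (4, -1)

1. D_x = 4  [2·signedArea(DBC) = 0 ∩ DB · CA = -7]
2. D_y = -1  [2·signedArea(DBC) = 0 ∩ DB · CA = -7]
   → D = (4, -1)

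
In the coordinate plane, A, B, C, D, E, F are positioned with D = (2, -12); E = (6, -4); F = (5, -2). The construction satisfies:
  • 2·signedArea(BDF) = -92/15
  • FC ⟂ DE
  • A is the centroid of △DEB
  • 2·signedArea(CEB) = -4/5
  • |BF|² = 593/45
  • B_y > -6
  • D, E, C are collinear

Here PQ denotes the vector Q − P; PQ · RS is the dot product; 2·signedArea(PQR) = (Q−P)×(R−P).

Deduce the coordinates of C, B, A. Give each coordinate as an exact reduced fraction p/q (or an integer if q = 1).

1. C_x = 33/5  [D, E, C are collinear ∩ FC ⟂ DE]
2. C_y = -14/5  [D, E, C are collinear ∩ FC ⟂ DE]
   → C = (33/5, -14/5)
3. B_x = 68/15  [2·signedArea(BDF) = -92/15 ∩ 2·signedArea(CEB) = -4/5]
4. B_y = -28/5  [2·signedArea(BDF) = -92/15 ∩ 2·signedArea(CEB) = -4/5]
   → B = (68/15, -28/5)
5. A_x = 188/45  [A is the centroid of △DEB]
6. A_y = -36/5  [A is the centroid of △DEB]
   → A = (188/45, -36/5)

A = (188/45, -36/5)
B = (68/15, -28/5)
C = (33/5, -14/5)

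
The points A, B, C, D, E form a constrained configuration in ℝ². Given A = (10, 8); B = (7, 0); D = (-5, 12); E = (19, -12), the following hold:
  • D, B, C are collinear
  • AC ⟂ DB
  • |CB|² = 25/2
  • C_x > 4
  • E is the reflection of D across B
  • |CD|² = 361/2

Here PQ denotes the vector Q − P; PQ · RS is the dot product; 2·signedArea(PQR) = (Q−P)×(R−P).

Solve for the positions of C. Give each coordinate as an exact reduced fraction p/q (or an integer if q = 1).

C = (9/2, 5/2)

1. C_x = 9/2  [D, B, C are collinear ∩ AC ⟂ DB]
2. C_y = 5/2  [D, B, C are collinear ∩ AC ⟂ DB]
   → C = (9/2, 5/2)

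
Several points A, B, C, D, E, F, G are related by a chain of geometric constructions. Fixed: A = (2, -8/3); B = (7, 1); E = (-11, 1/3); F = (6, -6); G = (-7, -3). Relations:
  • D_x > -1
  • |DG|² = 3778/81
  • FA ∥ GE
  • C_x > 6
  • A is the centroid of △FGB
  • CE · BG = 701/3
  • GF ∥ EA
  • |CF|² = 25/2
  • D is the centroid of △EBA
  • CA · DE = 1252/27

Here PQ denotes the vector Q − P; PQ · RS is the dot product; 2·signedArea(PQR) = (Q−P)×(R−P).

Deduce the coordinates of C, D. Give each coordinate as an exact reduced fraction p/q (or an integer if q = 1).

1. D_x = -2/3  [D is the centroid of △EBA]
2. D_y = -4/9  [D is the centroid of △EBA]
   → D = (-2/3, -4/9)
3. C_x = 13/2  [CE · BG = 701/3 ∩ CA · DE = 1252/27]
4. C_y = -5/2  [CE · BG = 701/3 ∩ CA · DE = 1252/27]
   → C = (13/2, -5/2)

C = (13/2, -5/2)
D = (-2/3, -4/9)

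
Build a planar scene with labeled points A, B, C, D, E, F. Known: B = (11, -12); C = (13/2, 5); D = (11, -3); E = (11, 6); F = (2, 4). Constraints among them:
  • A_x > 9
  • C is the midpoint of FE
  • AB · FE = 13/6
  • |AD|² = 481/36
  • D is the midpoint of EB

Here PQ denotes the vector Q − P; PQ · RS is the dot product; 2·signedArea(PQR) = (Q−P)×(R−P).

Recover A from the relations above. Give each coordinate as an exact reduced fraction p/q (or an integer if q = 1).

A = (19/2, -19/3)

1. A_x = 19/2  [line -9·x + -2·y + 437/6 = 0 ∩ |AD|² = 481/36]
2. A_y = -19/3  [line -9·x + -2·y + 437/6 = 0 ∩ |AD|² = 481/36]
   → A = (19/2, -19/3)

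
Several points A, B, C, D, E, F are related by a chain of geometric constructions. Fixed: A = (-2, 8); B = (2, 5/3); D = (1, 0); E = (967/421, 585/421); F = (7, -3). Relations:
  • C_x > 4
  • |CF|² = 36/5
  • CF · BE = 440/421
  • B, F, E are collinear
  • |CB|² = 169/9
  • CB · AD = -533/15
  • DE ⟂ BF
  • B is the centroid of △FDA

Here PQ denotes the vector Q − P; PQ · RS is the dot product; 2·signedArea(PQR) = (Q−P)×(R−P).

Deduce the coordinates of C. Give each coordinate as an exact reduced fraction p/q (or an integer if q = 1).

C = (23/5, -9/5)

1. C_x = 23/5  [CB · AD = -533/15 ∩ CF · BE = 440/421]
2. C_y = -9/5  [CB · AD = -533/15 ∩ CF · BE = 440/421]
   → C = (23/5, -9/5)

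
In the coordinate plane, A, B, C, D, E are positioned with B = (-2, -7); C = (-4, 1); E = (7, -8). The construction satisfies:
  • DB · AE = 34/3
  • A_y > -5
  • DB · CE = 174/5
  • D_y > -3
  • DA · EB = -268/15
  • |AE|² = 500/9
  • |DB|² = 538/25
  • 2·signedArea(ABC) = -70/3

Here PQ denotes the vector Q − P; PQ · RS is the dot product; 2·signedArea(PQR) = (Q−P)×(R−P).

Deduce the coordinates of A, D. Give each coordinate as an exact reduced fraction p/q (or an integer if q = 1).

1. A_x = 1/3  [line -8·x + -2·y + -20/3 = 0 ∩ |AE|² = 500/9]
2. A_y = -14/3  [line -8·x + -2·y + -20/3 = 0 ∩ |AE|² = 500/9]
   → A = (1/3, -14/3)
3. D_x = -7/5  [DA · EB = -268/15 ∩ DB · CE = 174/5]
4. D_y = -12/5  [DA · EB = -268/15 ∩ DB · CE = 174/5]
   → D = (-7/5, -12/5)

A = (1/3, -14/3)
D = (-7/5, -12/5)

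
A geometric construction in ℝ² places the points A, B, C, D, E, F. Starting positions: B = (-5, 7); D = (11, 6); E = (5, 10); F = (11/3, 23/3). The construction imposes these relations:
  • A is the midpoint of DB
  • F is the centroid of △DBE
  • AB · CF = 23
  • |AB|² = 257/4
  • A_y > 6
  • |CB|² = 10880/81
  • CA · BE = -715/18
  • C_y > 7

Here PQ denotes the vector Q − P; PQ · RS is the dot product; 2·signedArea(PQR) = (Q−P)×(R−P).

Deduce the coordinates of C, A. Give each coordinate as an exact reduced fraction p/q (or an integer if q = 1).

A = (3, 13/2)
C = (59/9, 71/9)

1. A_x = 3  [A is the midpoint of DB]
2. A_y = 13/2  [A is the midpoint of DB]
   → A = (3, 13/2)
3. C_x = 59/9  [CA · BE = -715/18 ∩ AB · CF = 23]
4. C_y = 71/9  [CA · BE = -715/18 ∩ AB · CF = 23]
   → C = (59/9, 71/9)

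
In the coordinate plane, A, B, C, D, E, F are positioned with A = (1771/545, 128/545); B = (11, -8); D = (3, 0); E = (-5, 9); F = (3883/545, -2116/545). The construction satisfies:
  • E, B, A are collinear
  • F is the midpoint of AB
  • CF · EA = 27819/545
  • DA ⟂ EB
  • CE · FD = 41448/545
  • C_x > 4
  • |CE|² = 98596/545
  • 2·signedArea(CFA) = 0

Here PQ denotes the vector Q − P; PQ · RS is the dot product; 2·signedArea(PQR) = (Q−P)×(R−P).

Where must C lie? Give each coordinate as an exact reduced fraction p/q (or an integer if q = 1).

1. C_x = 2299/545  [2·signedArea(CFA) = 0 ∩ CE · FD = 41448/545]
2. C_y = -433/545  [2·signedArea(CFA) = 0 ∩ CE · FD = 41448/545]
   → C = (2299/545, -433/545)

C = (2299/545, -433/545)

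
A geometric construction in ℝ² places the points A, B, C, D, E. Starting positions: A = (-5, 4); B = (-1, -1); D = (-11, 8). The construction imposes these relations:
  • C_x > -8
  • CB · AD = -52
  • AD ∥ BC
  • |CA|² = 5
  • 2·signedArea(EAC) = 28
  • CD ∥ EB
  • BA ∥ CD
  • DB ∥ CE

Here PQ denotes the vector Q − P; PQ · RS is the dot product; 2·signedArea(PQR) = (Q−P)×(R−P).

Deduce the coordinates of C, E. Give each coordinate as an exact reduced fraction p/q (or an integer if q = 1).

1. C_x = -7  [BA ∥ CD ∩ AD ∥ BC]
2. C_y = 3  [BA ∥ CD ∩ AD ∥ BC]
   → C = (-7, 3)
3. E_x = 3  [CD ∥ EB ∩ DB ∥ CE]
4. E_y = -6  [CD ∥ EB ∩ DB ∥ CE]
   → E = (3, -6)

C = (-7, 3)
E = (3, -6)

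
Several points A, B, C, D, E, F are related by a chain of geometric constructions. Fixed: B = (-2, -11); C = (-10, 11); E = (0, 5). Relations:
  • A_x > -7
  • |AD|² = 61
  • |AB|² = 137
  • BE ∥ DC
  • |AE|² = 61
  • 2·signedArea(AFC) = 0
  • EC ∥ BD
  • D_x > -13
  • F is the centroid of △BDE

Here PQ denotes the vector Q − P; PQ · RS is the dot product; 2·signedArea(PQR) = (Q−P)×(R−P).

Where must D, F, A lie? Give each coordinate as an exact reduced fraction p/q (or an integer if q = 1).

1. D_x = -12  [BE ∥ DC ∩ EC ∥ BD]
2. D_y = -5  [BE ∥ DC ∩ EC ∥ BD]
   → D = (-12, -5)
3. F_x = -14/3  [F is the centroid of △BDE]
4. F_y = -11/3  [F is the centroid of △BDE]
   → F = (-14/3, -11/3)
5. A_x = -6  [line -44/3·x + -16/3·y + -88 = 0 ∩ |AE|² = 61]
6. A_y = 0  [line -44/3·x + -16/3·y + -88 = 0 ∩ |AE|² = 61]
   → A = (-6, 0)

A = (-6, 0)
D = (-12, -5)
F = (-14/3, -11/3)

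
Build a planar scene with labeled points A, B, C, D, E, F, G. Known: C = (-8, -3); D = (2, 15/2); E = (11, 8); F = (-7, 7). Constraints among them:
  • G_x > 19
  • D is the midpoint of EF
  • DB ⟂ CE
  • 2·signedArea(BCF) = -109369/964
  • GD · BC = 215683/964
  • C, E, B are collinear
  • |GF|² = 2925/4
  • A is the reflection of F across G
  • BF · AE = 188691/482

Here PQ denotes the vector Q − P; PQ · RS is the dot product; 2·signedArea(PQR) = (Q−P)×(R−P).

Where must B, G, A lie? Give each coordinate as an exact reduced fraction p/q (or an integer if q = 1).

A = (47, 10)
B = (3897/964, 3829/964)
G = (20, 17/2)

1. B_x = 3897/964  [C, E, B are collinear ∩ DB ⟂ CE]
2. B_y = 3829/964  [C, E, B are collinear ∩ DB ⟂ CE]
   → B = (3897/964, 3829/964)
3. G_x = 20  [line 11609/964·x + 6721/964·y + -578617/1928 = 0 ∩ |GF|² = 2925/4]
4. G_y = 17/2  [line 11609/964·x + 6721/964·y + -578617/1928 = 0 ∩ |GF|² = 2925/4]
   → G = (20, 17/2)
5. A_x = 47  [A is the reflection of F across G]
6. A_y = 10  [A is the reflection of F across G]
   → A = (47, 10)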